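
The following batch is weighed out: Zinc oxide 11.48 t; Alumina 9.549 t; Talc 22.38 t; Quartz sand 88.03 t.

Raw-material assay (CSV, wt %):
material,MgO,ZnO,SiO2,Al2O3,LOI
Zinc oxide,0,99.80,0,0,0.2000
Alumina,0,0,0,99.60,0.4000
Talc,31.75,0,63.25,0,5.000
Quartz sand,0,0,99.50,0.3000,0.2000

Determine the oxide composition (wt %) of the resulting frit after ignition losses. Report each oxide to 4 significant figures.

Glass mass = 130.1 t (batch 131.4 − LOI 1.356).
Composition: MgO 5.462%, ZnO 8.807%, SiO2 78.22%, Al2O3 7.514%

Mid-chain values are shown rounded to four significant figures in the printout. Every computation carries full float precision from first step to last. Exactly one rounding lands on every reported figure; the derived quantities, including yield, totals, glass mass, the four compositions, LOI, are carried from the batch weights for 130.1 t of glass in full float precision, as quoted within the question or the answer.
Per-oxide mass from batch:
  MgO: 22.38·0.3175 = 7.106 t
  ZnO: 11.48·0.9980 = 11.46 t
  SiO2: 22.38·0.6325 + 88.03·0.9950 = 101.7 t
  Al2O3: 9.549·0.9960 + 88.03·0.003000 = 9.775 t
LOI: 11.48·0.002000 + 9.549·0.004000 + 22.38·0.05000 + 88.03·0.002000 = 1.356 t
Net of LOI, the glass mass = 131.4 − 1.356 = 130.1 t (= the summed oxide contributions)
each wt % is 100 × oxide ÷ glass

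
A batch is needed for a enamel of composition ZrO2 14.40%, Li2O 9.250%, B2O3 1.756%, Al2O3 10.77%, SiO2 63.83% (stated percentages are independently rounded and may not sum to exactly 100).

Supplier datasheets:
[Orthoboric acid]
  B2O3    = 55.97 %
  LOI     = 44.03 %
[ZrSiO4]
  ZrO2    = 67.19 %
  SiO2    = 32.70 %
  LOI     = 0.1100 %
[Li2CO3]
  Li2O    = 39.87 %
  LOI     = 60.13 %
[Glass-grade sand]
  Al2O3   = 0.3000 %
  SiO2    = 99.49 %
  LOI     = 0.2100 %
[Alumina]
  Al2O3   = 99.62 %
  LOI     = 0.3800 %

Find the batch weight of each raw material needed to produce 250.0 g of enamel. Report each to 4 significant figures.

Batch per 250.0 g enamel:
  Orthoboric acid: 7.843 g
  ZrSiO4: 53.58 g
  Li2CO3: 58.00 g
  Glass-grade sand: 142.8 g
  Alumina: 26.60 g
Total batch = 288.8 g; LOI loss = 38.79 g; yield = 86.57%

Intermediates are displayed rounded off to 4 significant figures alongside each step; the whole derivation keeps full precision from start to finish. Each reported number is rounded only once. Derived quantities, which include glass mass, ignition loss, five oxide percentages, yield, totals, are rebuilt at full precision, exactly as shown in the problem or the answer, from the batch weights at 250.0 g of glass.
Oxide mass targets, per 250.0 g enamel:
  ZrO2: 14.40% × 250.0 = 36.00 g
  Li2O: 9.250% × 250.0 = 23.12 g
  B2O3: 1.756% × 250.0 = 4.390 g
  Al2O3: 10.77% × 250.0 = 26.92 g
  SiO2: 63.83% × 250.0 = 159.6 g
Verifying the oxide balance on the weights just shown, versus the basis set out (each sum matches its target mass inside rounding margins):
  ZrO2: 53.58·0.6719 = 36.00 g (target 36.00 g)
  Li2O: 58.00·0.3987 = 23.12 g (target 23.12 g)
  B2O3: 7.843·0.5597 = 4.390 g (target 4.390 g)
  Al2O3: 142.8·0.003000 + 26.60·0.9962 = 26.93 g (target 26.92 g)
  SiO2: 53.58·0.3270 + 142.8·0.9949 = 159.6 g (target 159.6 g)
Auditing the glass mass value: batch Σ − ignition loss = 250.0 g (oxide target masses add up to 250.0 g; the stated basis being 250.0 g — gaps are rounding artifacts).
Batch grand total — Σ batch = 288.8 g; LOI loss = Σ batch·LOI = 38.79 g; yield, glass over the total, = 86.57%.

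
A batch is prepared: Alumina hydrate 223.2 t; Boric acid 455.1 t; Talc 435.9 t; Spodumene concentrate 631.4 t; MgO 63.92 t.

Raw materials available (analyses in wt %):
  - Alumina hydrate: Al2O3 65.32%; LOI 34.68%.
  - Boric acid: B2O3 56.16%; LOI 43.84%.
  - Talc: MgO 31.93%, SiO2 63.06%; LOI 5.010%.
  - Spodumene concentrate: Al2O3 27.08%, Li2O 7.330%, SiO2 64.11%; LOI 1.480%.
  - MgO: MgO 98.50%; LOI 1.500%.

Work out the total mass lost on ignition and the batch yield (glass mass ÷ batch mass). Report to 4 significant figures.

LOI loss = 309.1 t; glass = 1500 t; yield = 82.92%

All internal work keeps exact precision in every operation; values along the way are printed, with 4-significant-figure rounding, within the worked lines; every reported figure sees exactly one rounding — all derived quantities are rebuilt in full precision (net glass mass, the yield, ignition loss, totals, five oxide percentages) starting from the weights on 1500 t of glass, exactly as printed in the question or the answer.
Per-material ignition loss:
  Alumina hydrate: 223.2 × 0.3468 = 77.41 t
  Boric acid: 455.1 × 0.4384 = 199.5 t
  Talc: 435.9 × 0.05010 = 21.84 t
  Spodumene concentrate: 631.4 × 0.01480 = 9.345 t
  MgO: 63.92 × 0.01500 = 0.9588 t
Total LOI = 309.1 t
Glass = batch − LOI = 1810 − 309.1 = 1500 t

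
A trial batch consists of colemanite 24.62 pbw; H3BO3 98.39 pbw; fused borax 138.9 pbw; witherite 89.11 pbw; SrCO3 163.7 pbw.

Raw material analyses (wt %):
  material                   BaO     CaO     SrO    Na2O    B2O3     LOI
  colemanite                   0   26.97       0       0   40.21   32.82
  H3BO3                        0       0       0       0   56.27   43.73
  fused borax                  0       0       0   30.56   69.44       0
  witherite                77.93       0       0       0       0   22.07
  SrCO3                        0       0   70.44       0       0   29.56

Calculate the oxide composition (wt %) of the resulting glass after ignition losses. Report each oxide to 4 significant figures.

Glass mass = 395.6 pbw (batch 514.7 − LOI 119.2).
Composition: BaO 17.56%, CaO 1.679%, SrO 29.15%, Na2O 10.73%, B2O3 40.88%

Full float precision is kept end to end. The intermediate values are displayed with 4-significant-digit rounding when written out. Every reported value includes exactly one rounding. The derived quantities are recomputed from the weighed amounts for 395.6 pbw of glass in exact precision (the totals, net glass mass, ignition loss, yield, the five compositions), exactly as printed in the problem or answer text.
Oxide-by-oxide delivered mass:
  BaO: 89.11·0.7793 = 69.44 pbw
  CaO: 24.62·0.2697 = 6.640 pbw
  SrO: 163.7·0.7044 = 115.3 pbw
  Na2O: 138.9·0.3056 = 42.45 pbw
  B2O3: 24.62·0.4021 + 98.39·0.5627 + 138.9·0.6944 = 161.7 pbw
LOI: 24.62·0.3282 + 98.39·0.4373 + 89.11·0.2207 + 163.7·0.2956 = 119.2 pbw
Glass = total batch minus LOI = 514.7 − 119.2 = 395.6 pbw (matching Σ of the oxides)
each wt % is 100 × oxide ÷ glass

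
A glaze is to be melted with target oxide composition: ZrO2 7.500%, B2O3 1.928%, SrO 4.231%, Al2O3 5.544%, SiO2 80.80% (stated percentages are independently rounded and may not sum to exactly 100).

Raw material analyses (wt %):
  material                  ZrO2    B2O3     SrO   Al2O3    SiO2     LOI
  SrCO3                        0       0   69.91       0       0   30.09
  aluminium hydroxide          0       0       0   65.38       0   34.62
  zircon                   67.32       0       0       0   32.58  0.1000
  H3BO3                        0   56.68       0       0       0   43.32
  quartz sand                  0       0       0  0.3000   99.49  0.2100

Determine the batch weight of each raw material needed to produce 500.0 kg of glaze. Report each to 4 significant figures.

In-progress results are shown, rounded to 4 significant figures, within the worked lines — each numeric step runs at exact precision through every step; each reported value takes just one rounding — derived quantities are rebuilt using the weight values at 500.0 kg of glass at full float precision (totals, glass mass, the yield, five oxide percentages, LOI), as given in the question or the answer.
Target masses of each oxide per 500.0 kg glaze:
  ZrO2: 7.500% × 500.0 = 37.50 kg
  B2O3: 1.928% × 500.0 = 9.640 kg
  SrO: 4.231% × 500.0 = 21.16 kg
  Al2O3: 5.544% × 500.0 = 27.72 kg
  SiO2: 80.80% × 500.0 = 404.0 kg
Sums-versus-targets review on the weights just shown, versus the basis set out (oxide sums agree with the targets net of answer rounding effects):
  ZrO2: 55.70·0.6732 = 37.50 kg (target 37.50 kg)
  B2O3: 17.01·0.5668 = 9.641 kg (target 9.640 kg)
  SrO: 30.26·0.6991 = 21.15 kg (target 21.16 kg)
  Al2O3: 40.62·0.6538 + 387.8·0.003000 = 27.72 kg (target 27.72 kg)
  SiO2: 55.70·0.3258 + 387.8·0.9949 = 404.0 kg (target 404.0 kg)
Glass mass check: total charge less LOI = 500.0 kg (the Σ of target masses is 500.0 kg; the stated basis being 500.0 kg — gaps are rounding artifacts).
Total batch = Σ batch = 531.4 kg; loss to ignition Σ batch·LOI = 31.41 kg; yield: glass divided by total = 94.09%.

Batch per 500.0 kg glaze:
  SrCO3: 30.26 kg
  aluminium hydroxide: 40.62 kg
  zircon: 55.70 kg
  H3BO3: 17.01 kg
  quartz sand: 387.8 kg
Total batch = 531.4 kg; LOI loss = 31.41 kg; yield = 94.09%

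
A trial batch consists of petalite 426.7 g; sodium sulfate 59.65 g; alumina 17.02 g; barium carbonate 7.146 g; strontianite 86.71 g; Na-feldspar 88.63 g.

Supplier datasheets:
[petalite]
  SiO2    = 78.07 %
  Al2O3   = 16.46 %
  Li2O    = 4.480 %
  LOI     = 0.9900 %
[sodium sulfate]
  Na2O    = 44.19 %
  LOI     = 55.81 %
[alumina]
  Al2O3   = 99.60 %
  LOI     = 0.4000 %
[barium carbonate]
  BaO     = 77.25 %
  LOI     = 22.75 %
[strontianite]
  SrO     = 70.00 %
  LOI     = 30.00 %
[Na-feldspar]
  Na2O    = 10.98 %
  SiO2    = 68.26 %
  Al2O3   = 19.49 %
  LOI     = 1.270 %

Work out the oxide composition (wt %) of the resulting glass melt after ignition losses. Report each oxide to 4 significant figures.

Working values are shown rounded to four significant digits at each printed step. The working math holds full precision at each step — a single rounding completes every reported figure; the derived quantities (the totals, the six compositions, glass mass, the yield, LOI) are recomputed from the weighed amounts at 619.5 g of glass in full precision, as written in problem or answer.
Delivered oxide masses:
  Na2O: 59.65·0.4419 + 88.63·0.1098 = 36.09 g
  SrO: 86.71·0.7000 = 60.70 g
  SiO2: 426.7·0.7807 + 88.63·0.6826 = 393.6 g
  Al2O3: 426.7·0.1646 + 17.02·0.9960 + 88.63·0.1949 = 104.5 g
  BaO: 7.146·0.7725 = 5.520 g
  Li2O: 426.7·0.04480 = 19.12 g
LOI: 426.7·0.009900 + 59.65·0.5581 + 17.02·0.004000 + 7.146·0.2275 + 86.71·0.3000 + 88.63·0.01270 = 66.35 g
The glass mass, total less LOI, = 685.9 − 66.35 = 619.5 g (= Σ oxide masses)
oxide / glass × 100 gives the wt %

Glass mass = 619.5 g (batch 685.9 − LOI 66.35).
Composition: Na2O 5.826%, SrO 9.798%, SiO2 63.54%, Al2O3 16.86%, BaO 0.8911%, Li2O 3.086%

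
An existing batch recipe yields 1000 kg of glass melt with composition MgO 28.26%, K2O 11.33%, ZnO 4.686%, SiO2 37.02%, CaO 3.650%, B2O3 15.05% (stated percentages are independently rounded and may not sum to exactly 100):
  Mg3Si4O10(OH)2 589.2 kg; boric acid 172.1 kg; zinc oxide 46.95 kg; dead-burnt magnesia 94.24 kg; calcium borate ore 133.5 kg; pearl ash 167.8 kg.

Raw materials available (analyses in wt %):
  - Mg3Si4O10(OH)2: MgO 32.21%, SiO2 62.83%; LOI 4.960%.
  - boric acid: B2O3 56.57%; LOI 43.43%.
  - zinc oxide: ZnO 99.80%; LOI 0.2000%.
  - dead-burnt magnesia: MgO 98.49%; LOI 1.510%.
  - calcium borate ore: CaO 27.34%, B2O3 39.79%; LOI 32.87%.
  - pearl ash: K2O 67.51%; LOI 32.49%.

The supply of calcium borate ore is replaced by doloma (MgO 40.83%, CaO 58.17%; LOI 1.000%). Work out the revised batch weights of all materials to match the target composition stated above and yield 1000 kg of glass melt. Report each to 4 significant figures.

Mid-chain values are displayed, rounded to 4 significant digits, in the working — the working math holds full precision at every stage. Exactly one rounding goes into every reported value — all derived quantities are recomputed at full float precision (totals, six oxide percentages, yield, ignition loss, glass mass) starting from the weights at 1000 kg of glass, as written in either problem or answer.
Oxide mass targets, per 1000 kg glass melt:
  MgO: 28.26% × 1000 = 282.6 kg
  K2O: 11.33% × 1000 = 113.3 kg
  ZnO: 4.686% × 1000 = 46.86 kg
  SiO2: 37.02% × 1000 = 370.2 kg
  CaO: 3.650% × 1000 = 36.50 kg
  B2O3: 15.05% × 1000 = 150.5 kg
Oxide-by-oxide audit with the batch weights as given, on the stated basis (oxide sums agree with the targets inside rounding margins):
  MgO: 589.2·0.3221 + 68.23·0.9849 + 62.75·0.4083 = 282.6 kg (target 282.6 kg)
  K2O: 167.8·0.6751 = 113.3 kg (target 113.3 kg)
  ZnO: 46.95·0.9980 = 46.86 kg (target 46.86 kg)
  SiO2: 589.2·0.6283 = 370.2 kg (target 370.2 kg)
  CaO: 62.75·0.5817 = 36.50 kg (target 36.50 kg)
  B2O3: 266.0·0.5657 = 150.5 kg (target 150.5 kg)
Glass-mass sanity pass: the batch minus its LOI: 999.9 kg (the Σ of target masses is 1000 kg; against the stated basis, 1000 kg — gaps are rounding artifacts).
Adding the batch up: Σ batch = 1201 kg; LOI loss = Σ batch·LOI = 201.0 kg; yield: glass divided by total = 83.26%.

Revised batch per 1000 kg glass melt:
  Mg3Si4O10(OH)2: 589.2 kg
  boric acid: 266.0 kg
  zinc oxide: 46.95 kg
  dead-burnt magnesia: 68.23 kg
  doloma: 62.75 kg
  pearl ash: 167.8 kg
Total batch = 1201 kg; LOI loss = 201.0 kg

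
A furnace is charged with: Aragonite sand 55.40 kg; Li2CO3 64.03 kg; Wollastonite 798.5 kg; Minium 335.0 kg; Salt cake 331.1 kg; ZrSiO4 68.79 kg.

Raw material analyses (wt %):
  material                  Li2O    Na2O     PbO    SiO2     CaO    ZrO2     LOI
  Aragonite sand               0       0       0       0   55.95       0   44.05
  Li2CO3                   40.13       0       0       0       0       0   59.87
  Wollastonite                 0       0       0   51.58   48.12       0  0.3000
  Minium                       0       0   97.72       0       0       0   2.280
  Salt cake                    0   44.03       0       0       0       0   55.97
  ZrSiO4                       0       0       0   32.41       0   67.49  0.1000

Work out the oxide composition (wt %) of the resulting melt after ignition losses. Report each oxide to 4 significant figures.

Each numeric step keeps full float precision from start to finish. The intermediate values are shown (rounded to four significant figures) alongside each step — exactly one rounding is applied to each reported value — all derived quantities (the yield, LOI, glass mass, the totals, the six compositions) are carried from the batch weights at 1395 kg of glass at full float precision as written in either problem or answer.
Oxide masses out of the charge:
  Li2O: 64.03·0.4013 = 25.70 kg
  Na2O: 331.1·0.4403 = 145.8 kg
  PbO: 335.0·0.9772 = 327.4 kg
  SiO2: 798.5·0.5158 + 68.79·0.3241 = 434.2 kg
  CaO: 55.40·0.5595 + 798.5·0.4812 = 415.2 kg
  ZrO2: 68.79·0.6749 = 46.43 kg
LOI: 55.40·0.4405 + 64.03·0.5987 + 798.5·0.003000 + 335.0·0.02280 + 331.1·0.5597 + 68.79·0.001000 = 258.2 kg
Net of LOI, the glass mass = 1653 − 258.2 = 1395 kg (the oxide masses sum to this)
wt % = 100 × oxide mass / glass mass

Glass mass = 1395 kg (batch 1653 − LOI 258.2).
Composition: Li2O 1.842%, Na2O 10.45%, PbO 23.47%, SiO2 31.13%, CaO 29.77%, ZrO2 3.329%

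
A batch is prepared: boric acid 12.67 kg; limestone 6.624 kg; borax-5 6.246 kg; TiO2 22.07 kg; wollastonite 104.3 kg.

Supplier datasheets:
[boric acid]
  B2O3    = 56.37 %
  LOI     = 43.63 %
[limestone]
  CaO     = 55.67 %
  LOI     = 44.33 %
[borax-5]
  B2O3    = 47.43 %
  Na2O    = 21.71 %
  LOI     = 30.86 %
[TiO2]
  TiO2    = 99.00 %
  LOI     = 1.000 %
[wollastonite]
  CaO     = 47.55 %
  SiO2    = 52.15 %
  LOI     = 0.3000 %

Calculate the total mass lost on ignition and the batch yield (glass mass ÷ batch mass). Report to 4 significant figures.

LOI loss = 10.93 kg; glass = 141.0 kg; yield = 92.81%

In-progress results appear rounded to four significant digits when written out; all internal work holds full float precision end to end; each reported result is rounded only once — all derived quantities are recomputed at exact precision (the yield, ignition loss, glass mass, five oxide percentages, totals) using the weight values on 141.0 kg of glass as written in the problem or answer text.
Material-by-material LOI:
  boric acid: 12.67 × 0.4363 = 5.528 kg
  limestone: 6.624 × 0.4433 = 2.936 kg
  borax-5: 6.246 × 0.3086 = 1.928 kg
  TiO2: 22.07 × 0.01000 = 0.2207 kg
  wollastonite: 104.3 × 0.003000 = 0.3129 kg
Total LOI = 10.93 kg
Glass = batch − LOI = 151.9 − 10.93 = 141.0 kg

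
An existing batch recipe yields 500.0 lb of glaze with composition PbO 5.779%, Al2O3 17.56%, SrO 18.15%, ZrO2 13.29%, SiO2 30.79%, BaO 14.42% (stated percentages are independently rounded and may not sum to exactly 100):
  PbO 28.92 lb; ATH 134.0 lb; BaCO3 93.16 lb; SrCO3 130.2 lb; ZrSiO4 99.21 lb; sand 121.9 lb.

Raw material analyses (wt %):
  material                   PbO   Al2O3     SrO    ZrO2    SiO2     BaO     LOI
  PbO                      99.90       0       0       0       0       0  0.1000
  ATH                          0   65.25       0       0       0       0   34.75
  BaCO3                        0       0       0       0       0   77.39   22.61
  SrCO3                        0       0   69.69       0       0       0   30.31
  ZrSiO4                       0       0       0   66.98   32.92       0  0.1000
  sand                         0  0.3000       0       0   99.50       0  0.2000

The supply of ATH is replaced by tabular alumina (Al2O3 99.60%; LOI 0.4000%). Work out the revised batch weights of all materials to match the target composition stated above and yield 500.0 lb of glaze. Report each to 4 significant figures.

Revised batch per 500.0 lb glaze:
  PbO: 28.92 lb
  tabular alumina: 87.79 lb
  BaCO3: 93.16 lb
  SrCO3: 130.2 lb
  ZrSiO4: 99.21 lb
  sand: 121.9 lb
Total batch = 561.2 lb; LOI loss = 61.25 lb

All arithmetic carries full float precision through the solve; values along the way are printed with 4-significant-figure rounding in the working — a single rounding finalizes each reported number. The derived quantities (yield, the six compositions, glass mass, totals, LOI) are re-derived at full precision from the weighed amounts on 500.0 lb of glass, precisely as stated by question or answer.
The oxide mass targets at 500.0 lb glaze:
  PbO: 5.779% × 500.0 = 28.90 lb
  Al2O3: 17.56% × 500.0 = 87.80 lb
  SrO: 18.15% × 500.0 = 90.75 lb
  ZrO2: 13.29% × 500.0 = 66.45 lb
  SiO2: 30.79% × 500.0 = 154.0 lb
  BaO: 14.42% × 500.0 = 72.10 lb
Per-oxide balance check from the weights as reported, under the basis named above (delivered sums recover each target net of answer rounding effects):
  PbO: 28.92·0.9990 = 28.89 lb (target 28.90 lb)
  Al2O3: 87.79·0.9960 + 121.9·0.003000 = 87.80 lb (target 87.80 lb)
  SrO: 130.2·0.6969 = 90.74 lb (target 90.75 lb)
  ZrO2: 99.21·0.6698 = 66.45 lb (target 66.45 lb)
  SiO2: 99.21·0.3292 + 121.9·0.9950 = 154.0 lb (target 154.0 lb)
  BaO: 93.16·0.7739 = 72.10 lb (target 72.10 lb)
Glass-mass bookkeeping: batch Σ − ignition loss = 499.9 lb (the Σ of target masses is 499.9 lb; the stated basis being 500.0 lb — differing by rounding only).
Total batch = Σ batch = 561.2 lb; LOI loss = Σ batch·LOI = 61.25 lb; glass ÷ batch gives a yield of 89.09%.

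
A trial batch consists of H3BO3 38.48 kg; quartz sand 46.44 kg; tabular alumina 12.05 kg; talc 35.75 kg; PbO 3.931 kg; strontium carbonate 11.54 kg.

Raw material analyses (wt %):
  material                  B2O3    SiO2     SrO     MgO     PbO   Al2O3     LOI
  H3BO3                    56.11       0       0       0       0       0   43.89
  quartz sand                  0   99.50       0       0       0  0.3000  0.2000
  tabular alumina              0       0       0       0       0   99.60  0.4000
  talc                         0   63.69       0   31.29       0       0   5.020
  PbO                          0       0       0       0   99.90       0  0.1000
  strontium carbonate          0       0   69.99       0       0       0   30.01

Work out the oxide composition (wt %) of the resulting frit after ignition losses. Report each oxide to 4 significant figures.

Glass mass = 125.9 kg (batch 148.2 − LOI 22.29).
Composition: B2O3 17.15%, SiO2 54.79%, SrO 6.415%, MgO 8.885%, PbO 3.119%, Al2O3 9.644%

Working values are printed (rounded to four significant figures) across the worked steps — all internal work holds full precision through every step; every reported result is rounded just once; derived quantities, including totals, LOI, six oxide percentages, glass mass, the yield, are rebuilt using the weight values per 125.9 kg of glass in full precision, as they appear in question or answer.
Delivered oxide masses:
  B2O3: 38.48·0.5611 = 21.59 kg
  SiO2: 46.44·0.9950 + 35.75·0.6369 = 68.98 kg
  SrO: 11.54·0.6999 = 8.077 kg
  MgO: 35.75·0.3129 = 11.19 kg
  PbO: 3.931·0.9990 = 3.927 kg
  Al2O3: 46.44·0.003000 + 12.05·0.9960 = 12.14 kg
LOI: 38.48·0.4389 + 46.44·0.002000 + 12.05·0.004000 + 35.75·0.05020 + 3.931·0.001000 + 11.54·0.3001 = 22.29 kg
Net of LOI, the glass mass = 148.2 − 22.29 = 125.9 kg (= the summed oxide contributions)
wt % = 100 × oxide mass / glass mass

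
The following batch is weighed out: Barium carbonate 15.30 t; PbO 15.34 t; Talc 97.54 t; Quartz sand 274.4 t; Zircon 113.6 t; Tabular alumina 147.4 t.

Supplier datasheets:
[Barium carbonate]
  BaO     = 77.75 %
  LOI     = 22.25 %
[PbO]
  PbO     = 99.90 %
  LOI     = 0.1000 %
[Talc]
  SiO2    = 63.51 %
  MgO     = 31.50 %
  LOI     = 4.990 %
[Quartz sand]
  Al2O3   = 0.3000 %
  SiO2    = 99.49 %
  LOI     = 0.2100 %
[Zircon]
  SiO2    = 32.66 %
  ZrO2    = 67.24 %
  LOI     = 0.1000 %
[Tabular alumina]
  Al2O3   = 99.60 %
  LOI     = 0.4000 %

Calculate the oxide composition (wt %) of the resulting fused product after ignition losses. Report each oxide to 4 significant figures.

The working math holds exact precision from first step to last. In-progress results are shown rounded to 4 significant figures at each printed step. Every reported number is rounded a single time. All derived quantities are re-derived using the weight values for 654.0 t of glass in full float precision (six oxide percentages, the totals, net glass mass, the yield, LOI) as given in problem or answer.
Oxide masses out of the charge:
  Al2O3: 274.4·0.003000 + 147.4·0.9960 = 147.6 t
  BaO: 15.30·0.7775 = 11.90 t
  SiO2: 97.54·0.6351 + 274.4·0.9949 + 113.6·0.3266 = 372.0 t
  ZrO2: 113.6·0.6724 = 76.38 t
  MgO: 97.54·0.3150 = 30.73 t
  PbO: 15.34·0.9990 = 15.32 t
LOI: 15.30·0.2225 + 15.34·0.001000 + 97.54·0.04990 + 274.4·0.002100 + 113.6·0.001000 + 147.4·0.004000 = 9.566 t
Net of LOI, the glass mass = 663.6 − 9.566 = 654.0 t (= Σ oxide masses)
percent share: oxide ÷ glass, ×100

Glass mass = 654.0 t (batch 663.6 − LOI 9.566).
Composition: Al2O3 22.57%, BaO 1.819%, SiO2 56.89%, ZrO2 11.68%, MgO 4.698%, PbO 2.343%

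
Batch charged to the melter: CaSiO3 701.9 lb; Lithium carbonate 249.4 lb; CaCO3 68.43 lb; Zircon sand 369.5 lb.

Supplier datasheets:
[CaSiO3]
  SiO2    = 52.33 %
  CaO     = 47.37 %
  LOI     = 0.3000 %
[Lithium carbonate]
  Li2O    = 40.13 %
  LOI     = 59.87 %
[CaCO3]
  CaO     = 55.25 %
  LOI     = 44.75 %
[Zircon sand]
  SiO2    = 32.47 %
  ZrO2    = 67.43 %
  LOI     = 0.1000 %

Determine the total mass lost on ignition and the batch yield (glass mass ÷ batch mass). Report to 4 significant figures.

LOI loss = 182.4 lb; glass = 1207 lb; yield = 86.87%

All internal work carries exact precision at every stage; in-progress results appear rounded to 4 significant digits as written. A single rounding yields every reported result; all derived quantities are rebuilt using the weight values per 1207 lb of glass at full precision (glass mass, the four compositions, totals, yield, ignition loss) as given in the question or the answer.
Loss on ignition, line by line:
  CaSiO3: 701.9 × 0.003000 = 2.106 lb
  Lithium carbonate: 249.4 × 0.5987 = 149.3 lb
  CaCO3: 68.43 × 0.4475 = 30.62 lb
  Zircon sand: 369.5 × 0.001000 = 0.3695 lb
Total LOI = 182.4 lb
Glass = batch − LOI = 1389 − 182.4 = 1207 lb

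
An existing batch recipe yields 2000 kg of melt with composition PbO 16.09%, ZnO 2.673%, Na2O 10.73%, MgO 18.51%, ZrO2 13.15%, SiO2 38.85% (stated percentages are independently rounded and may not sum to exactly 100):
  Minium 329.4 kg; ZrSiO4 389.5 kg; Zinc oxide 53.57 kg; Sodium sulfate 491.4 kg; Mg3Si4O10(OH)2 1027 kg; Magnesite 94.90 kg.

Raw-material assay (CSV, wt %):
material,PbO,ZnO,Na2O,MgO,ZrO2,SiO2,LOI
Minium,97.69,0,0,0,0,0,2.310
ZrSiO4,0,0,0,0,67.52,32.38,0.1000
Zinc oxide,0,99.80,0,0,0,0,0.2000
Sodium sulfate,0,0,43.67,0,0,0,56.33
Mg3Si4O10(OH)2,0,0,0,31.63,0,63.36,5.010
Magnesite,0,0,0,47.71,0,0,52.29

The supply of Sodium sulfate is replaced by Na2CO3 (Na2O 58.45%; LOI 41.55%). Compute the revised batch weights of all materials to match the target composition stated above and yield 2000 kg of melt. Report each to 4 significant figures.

The whole derivation maintains exact precision at every stage; mid-chain values appear, rounded to 4 significant figures, in the working. Exactly one rounding lands on every reported number. The derived quantities are recomputed using the weight values at 2000 kg of glass in exact precision (six oxide percentages, the totals, the yield, glass mass, LOI), as they appear in the question or the answer.
Oxide mass targets, per 2000 kg melt:
  PbO: 16.09% × 2000 = 321.8 kg
  ZnO: 2.673% × 2000 = 53.46 kg
  Na2O: 10.73% × 2000 = 214.6 kg
  MgO: 18.51% × 2000 = 370.2 kg
  ZrO2: 13.15% × 2000 = 263.0 kg
  SiO2: 38.85% × 2000 = 777.0 kg
Oxide-by-oxide audit given the weights on record, on the stated basis (sum by sum, the targets are met exact up to rounding of places):
  PbO: 329.4·0.9769 = 321.8 kg (target 321.8 kg)
  ZnO: 53.57·0.9980 = 53.46 kg (target 53.46 kg)
  Na2O: 367.2·0.5845 = 214.6 kg (target 214.6 kg)
  MgO: 1027·0.3163 + 94.90·0.4771 = 370.1 kg (target 370.2 kg)
  ZrO2: 389.5·0.6752 = 263.0 kg (target 263.0 kg)
  SiO2: 389.5·0.3238 + 1027·0.6336 = 776.8 kg (target 777.0 kg)
The glass-mass cross-check: whole batch net of LOI = 2000 kg (the Σ of target masses is 2000 kg; stated basis 2000 kg — deltas are rounding alone).
Batch total: Σ batch = 2262 kg; ignition loss, Σ(batch × LOI) = 261.8 kg; yield, glass over the total, = 88.43%.

Revised batch per 2000 kg melt:
  Minium: 329.4 kg
  ZrSiO4: 389.5 kg
  Zinc oxide: 53.57 kg
  Na2CO3: 367.2 kg
  Mg3Si4O10(OH)2: 1027 kg
  Magnesite: 94.90 kg
Total batch = 2262 kg; LOI loss = 261.8 kg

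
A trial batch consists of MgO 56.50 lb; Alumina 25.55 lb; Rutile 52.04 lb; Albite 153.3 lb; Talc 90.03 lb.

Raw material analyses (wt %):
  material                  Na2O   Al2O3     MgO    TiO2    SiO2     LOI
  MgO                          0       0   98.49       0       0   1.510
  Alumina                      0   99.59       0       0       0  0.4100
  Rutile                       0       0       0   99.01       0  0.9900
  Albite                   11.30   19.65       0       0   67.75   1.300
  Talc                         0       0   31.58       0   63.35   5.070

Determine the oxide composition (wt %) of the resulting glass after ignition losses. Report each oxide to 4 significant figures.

Glass mass = 369.4 lb (batch 377.4 − LOI 8.031).
Composition: Na2O 4.690%, Al2O3 15.04%, MgO 22.76%, TiO2 13.95%, SiO2 43.56%

Every computation maintains exact precision through the solve; values along the way are displayed rounded to 4 significant digits between the steps. A single rounding finalizes each reported result. All derived quantities, which include the five compositions, ignition loss, the yield, the totals, glass mass, are carried in exact precision, as given in the problem or the answer, using the weight values per 369.4 lb of glass.
Delivered oxide masses:
  Na2O: 153.3·0.1130 = 17.32 lb
  Al2O3: 25.55·0.9959 + 153.3·0.1965 = 55.57 lb
  MgO: 56.50·0.9849 + 90.03·0.3158 = 84.08 lb
  TiO2: 52.04·0.9901 = 51.52 lb
  SiO2: 153.3·0.6775 + 90.03·0.6335 = 160.9 lb
LOI: 56.50·0.01510 + 25.55·0.004100 + 52.04·0.009900 + 153.3·0.01300 + 90.03·0.05070 = 8.031 lb
Resulting glass, batch − LOI: 377.4 − 8.031 = 369.4 lb (= Σ oxide masses)
percent share: oxide ÷ glass, ×100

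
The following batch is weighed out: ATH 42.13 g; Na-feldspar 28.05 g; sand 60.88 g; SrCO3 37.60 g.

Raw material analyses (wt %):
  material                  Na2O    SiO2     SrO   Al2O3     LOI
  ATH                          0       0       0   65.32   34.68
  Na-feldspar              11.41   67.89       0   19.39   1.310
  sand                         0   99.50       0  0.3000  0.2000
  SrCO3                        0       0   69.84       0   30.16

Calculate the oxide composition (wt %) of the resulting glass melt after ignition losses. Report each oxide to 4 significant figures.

All arithmetic maintains exact precision at every stage; mid-chain values are printed with 4-significant-figure rounding between the steps. Exactly one rounding goes into every reported figure — all derived quantities (totals, yield, net glass mass, LOI, the four compositions) are carried from the batch weights per 142.2 g of glass at full precision, as written in either problem or answer.
Delivered oxide masses:
  Na2O: 28.05·0.1141 = 3.201 g
  SiO2: 28.05·0.6789 + 60.88·0.9950 = 79.62 g
  SrO: 37.60·0.6984 = 26.26 g
  Al2O3: 42.13·0.6532 + 28.05·0.1939 + 60.88·0.003000 = 33.14 g
LOI: 42.13·0.3468 + 28.05·0.01310 + 60.88·0.002000 + 37.60·0.3016 = 26.44 g
Glass = total batch minus LOI = 168.7 − 26.44 = 142.2 g (equal to the oxide-mass sum)
percent by weight: oxide/glass ×100

Glass mass = 142.2 g (batch 168.7 − LOI 26.44).
Composition: Na2O 2.250%, SiO2 55.98%, SrO 18.46%, Al2O3 23.30%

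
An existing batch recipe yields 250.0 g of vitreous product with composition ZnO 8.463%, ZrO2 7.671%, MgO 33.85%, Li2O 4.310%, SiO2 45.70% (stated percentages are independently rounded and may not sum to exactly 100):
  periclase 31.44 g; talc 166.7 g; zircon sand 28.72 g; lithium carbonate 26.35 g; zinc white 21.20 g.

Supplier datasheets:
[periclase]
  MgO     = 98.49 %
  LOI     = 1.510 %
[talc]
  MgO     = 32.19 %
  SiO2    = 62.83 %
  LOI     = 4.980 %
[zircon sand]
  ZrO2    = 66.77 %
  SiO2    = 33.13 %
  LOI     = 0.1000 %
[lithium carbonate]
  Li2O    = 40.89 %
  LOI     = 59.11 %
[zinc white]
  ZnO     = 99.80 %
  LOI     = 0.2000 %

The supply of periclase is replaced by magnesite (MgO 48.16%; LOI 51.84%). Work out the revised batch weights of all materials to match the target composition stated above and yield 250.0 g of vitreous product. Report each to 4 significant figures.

Values along the way are printed (rounded to four significant digits) in the printout; exact precision is maintained throughout — a single rounding produces every reported number; derived quantities are carried in exact precision (the yield, totals, glass mass, the five compositions, LOI) using the weight values per 250.0 g of glass, exactly as shown in question or answer.
The oxide mass targets at 250.0 g vitreous product:
  ZnO: 8.463% × 250.0 = 21.16 g
  ZrO2: 7.671% × 250.0 = 19.18 g
  MgO: 33.85% × 250.0 = 84.62 g
  Li2O: 4.310% × 250.0 = 10.78 g
  SiO2: 45.70% × 250.0 = 114.2 g
Mass-balance tally per oxide working from each reported weight, at the basis given (summed amounts equal target values exact up to rounding of places):
  ZnO: 21.20·0.9980 = 21.16 g (target 21.16 g)
  ZrO2: 28.72·0.6677 = 19.18 g (target 19.18 g)
  MgO: 64.30·0.4816 + 166.7·0.3219 = 84.63 g (target 84.62 g)
  Li2O: 26.35·0.4089 = 10.77 g (target 10.78 g)
  SiO2: 166.7·0.6283 + 28.72·0.3313 = 114.3 g (target 114.2 g)
Mass balance on the glass: total batch − LOI = 250.0 g (summing oxide targets gives 250.0 g; against the stated basis, 250.0 g — gaps are rounding artifacts).
Adding the batch up: Σ batch = 307.3 g; LOI removed, Σ of batch·LOI: 57.28 g; yield, glass over the total, = 81.36%.

Revised batch per 250.0 g vitreous product:
  magnesite: 64.30 g
  talc: 166.7 g
  zircon sand: 28.72 g
  lithium carbonate: 26.35 g
  zinc white: 21.20 g
Total batch = 307.3 g; LOI loss = 57.28 g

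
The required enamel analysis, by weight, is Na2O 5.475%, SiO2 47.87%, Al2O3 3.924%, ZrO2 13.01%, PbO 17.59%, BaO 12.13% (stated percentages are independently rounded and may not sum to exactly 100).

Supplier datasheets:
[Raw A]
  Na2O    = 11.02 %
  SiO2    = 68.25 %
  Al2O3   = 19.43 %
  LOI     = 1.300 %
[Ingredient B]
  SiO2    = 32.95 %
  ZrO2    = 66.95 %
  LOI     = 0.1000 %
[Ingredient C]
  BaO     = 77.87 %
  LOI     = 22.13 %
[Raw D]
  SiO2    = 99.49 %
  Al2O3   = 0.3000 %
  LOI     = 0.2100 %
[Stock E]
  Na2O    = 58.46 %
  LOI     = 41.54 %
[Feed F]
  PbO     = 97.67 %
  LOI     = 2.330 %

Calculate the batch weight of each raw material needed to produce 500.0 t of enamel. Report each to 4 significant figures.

Batch per 500.0 t enamel:
  Raw A: 98.81 t
  Ingredient B: 97.16 t
  Ingredient C: 77.89 t
  Raw D: 140.6 t
  Stock E: 28.20 t
  Feed F: 90.05 t
Total batch = 532.7 t; LOI loss = 32.73 t; yield = 93.86%

All internal work maintains full precision from start to finish. Working values are displayed rounded off to 4 significant figures as written; each reported result takes just one rounding — all derived quantities, which include yield, the totals, ignition loss, glass mass, six oxide percentages, are recomputed in exact precision, precisely as stated by question or answer, using the weight values for 500.0 t of glass.
Oxide-by-oxide targets in 500.0 t enamel:
  Na2O: 5.475% × 500.0 = 27.38 t
  SiO2: 47.87% × 500.0 = 239.4 t
  Al2O3: 3.924% × 500.0 = 19.62 t
  ZrO2: 13.01% × 500.0 = 65.05 t
  PbO: 17.59% × 500.0 = 87.95 t
  BaO: 12.13% × 500.0 = 60.65 t
Per-oxide balance check with the batch weights as given, under the basis named above (target by target, the sums agree net of answer rounding effects):
  Na2O: 98.81·0.1102 + 28.20·0.5846 = 27.37 t (target 27.38 t)
  SiO2: 98.81·0.6825 + 97.16·0.3295 + 140.6·0.9949 = 239.3 t (target 239.4 t)
  Al2O3: 98.81·0.1943 + 140.6·0.003000 = 19.62 t (target 19.62 t)
  ZrO2: 97.16·0.6695 = 65.05 t (target 65.05 t)
  PbO: 90.05·0.9767 = 87.95 t (target 87.95 t)
  BaO: 77.89·0.7787 = 60.65 t (target 60.65 t)
Mass balance on the glass: batch total minus LOI = 500.0 t (the targets, summed, come to 500.0 t; with the basis standing at 500.0 t — differing by rounding only).
Summing the batch: Σ batch = 532.7 t; Σ batch·LOI gives LOI loss = 32.73 t; as yield: glass ÷ batch → 93.86%.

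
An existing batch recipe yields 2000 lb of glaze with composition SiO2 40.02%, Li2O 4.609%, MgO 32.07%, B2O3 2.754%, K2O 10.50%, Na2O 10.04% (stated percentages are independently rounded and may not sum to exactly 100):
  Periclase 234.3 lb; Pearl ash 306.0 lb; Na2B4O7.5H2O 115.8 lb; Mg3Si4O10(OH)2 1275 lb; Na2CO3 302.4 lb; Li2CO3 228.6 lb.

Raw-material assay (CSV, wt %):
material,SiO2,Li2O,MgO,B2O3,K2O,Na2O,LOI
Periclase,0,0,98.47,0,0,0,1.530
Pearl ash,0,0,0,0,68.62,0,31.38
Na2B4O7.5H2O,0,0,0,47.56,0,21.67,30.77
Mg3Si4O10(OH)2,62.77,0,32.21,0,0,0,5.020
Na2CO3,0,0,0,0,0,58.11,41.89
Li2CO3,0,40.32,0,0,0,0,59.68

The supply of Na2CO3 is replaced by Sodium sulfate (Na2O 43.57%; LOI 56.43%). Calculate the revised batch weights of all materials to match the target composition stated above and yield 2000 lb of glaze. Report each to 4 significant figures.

Revised batch per 2000 lb glaze:
  Periclase: 234.3 lb
  Pearl ash: 306.0 lb
  Na2B4O7.5H2O: 115.8 lb
  Mg3Si4O10(OH)2: 1275 lb
  Sodium sulfate: 403.3 lb
  Li2CO3: 228.6 lb
Total batch = 2563 lb; LOI loss = 563.3 lb

All arithmetic carries full float precision from start to finish. The intermediate values are displayed with 4-significant-digit rounding at each printed step; exactly one rounding lands on each reported number — the derived quantities (the six compositions, the totals, ignition loss, yield, glass mass) are re-derived starting from the weights on 2000 lb of glass in full precision, exactly as shown in problem or answer.
Oxide mass targets, per 2000 lb glaze:
  SiO2: 40.02% × 2000 = 800.4 lb
  Li2O: 4.609% × 2000 = 92.18 lb
  MgO: 32.07% × 2000 = 641.4 lb
  B2O3: 2.754% × 2000 = 55.08 lb
  K2O: 10.50% × 2000 = 210.0 lb
  Na2O: 10.04% × 2000 = 200.8 lb
Sums-versus-targets review on the weights just shown, versus the basis set out (target by target, the sums agree once rounding is allowed for):
  SiO2: 1275·0.6277 = 800.3 lb (target 800.4 lb)
  Li2O: 228.6·0.4032 = 92.17 lb (target 92.18 lb)
  MgO: 234.3·0.9847 + 1275·0.3221 = 641.4 lb (target 641.4 lb)
  B2O3: 115.8·0.4756 = 55.07 lb (target 55.08 lb)
  K2O: 306.0·0.6862 = 210.0 lb (target 210.0 lb)
  Na2O: 115.8·0.2167 + 403.3·0.4357 = 200.8 lb (target 200.8 lb)
Glass mass check: total charge less LOI = 2000 lb (oxide target masses add up to 2000 lb; against the stated basis, 2000 lb — differing by rounding only).
Batch total: Σ batch = 2563 lb; the LOI term Σ batch·LOI equals 563.3 lb; yield = glass ÷ total batch = 78.02%.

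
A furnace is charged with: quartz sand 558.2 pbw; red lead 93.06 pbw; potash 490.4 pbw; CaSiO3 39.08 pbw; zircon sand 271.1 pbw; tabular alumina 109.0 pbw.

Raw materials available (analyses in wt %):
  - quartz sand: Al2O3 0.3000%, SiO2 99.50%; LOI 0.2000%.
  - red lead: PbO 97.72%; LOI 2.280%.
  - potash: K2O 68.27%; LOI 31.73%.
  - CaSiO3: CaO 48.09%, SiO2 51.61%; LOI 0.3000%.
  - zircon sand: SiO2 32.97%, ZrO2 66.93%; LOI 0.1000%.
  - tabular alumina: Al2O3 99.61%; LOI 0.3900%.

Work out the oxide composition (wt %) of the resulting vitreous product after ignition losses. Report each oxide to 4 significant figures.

In-progress results are shown with 4-significant-figure rounding within the worked lines; all arithmetic runs at exact precision in every operation — each reported value carries a single rounding. All derived quantities, including glass mass, yield, the totals, ignition loss, the six compositions, are computed using the weight values at 1401 pbw of glass at full precision, as written in the question or the answer.
Mass of each oxide from the mix:
  K2O: 490.4·0.6827 = 334.8 pbw
  CaO: 39.08·0.4809 = 18.79 pbw
  Al2O3: 558.2·0.003000 + 109.0·0.9961 = 110.2 pbw
  SiO2: 558.2·0.9950 + 39.08·0.5161 + 271.1·0.3297 = 665.0 pbw
  ZrO2: 271.1·0.6693 = 181.4 pbw
  PbO: 93.06·0.9772 = 90.94 pbw
LOI: 558.2·0.002000 + 93.06·0.02280 + 490.4·0.3173 + 39.08·0.003000 + 271.1·0.001000 + 109.0·0.003900 = 159.7 pbw
Resulting glass, batch − LOI: 1561 − 159.7 = 1401 pbw (= the summed oxide contributions)
wt % = oxide mass / glass mass × 100

Glass mass = 1401 pbw (batch 1561 − LOI 159.7).
Composition: K2O 23.89%, CaO 1.341%, Al2O3 7.868%, SiO2 47.46%, ZrO2 12.95%, PbO 6.490%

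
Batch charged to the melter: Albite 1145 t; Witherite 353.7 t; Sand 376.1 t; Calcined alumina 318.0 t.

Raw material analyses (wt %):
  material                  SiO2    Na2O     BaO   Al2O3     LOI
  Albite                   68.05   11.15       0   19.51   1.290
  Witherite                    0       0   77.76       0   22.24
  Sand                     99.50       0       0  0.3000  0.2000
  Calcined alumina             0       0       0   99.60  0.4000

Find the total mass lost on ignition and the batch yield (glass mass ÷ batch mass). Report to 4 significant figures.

Intermediates are shown rounded to 4 significant digits in the working; the whole derivation holds full precision through the solve; a single rounding produces each reported result — all derived quantities are re-derived in exact precision (the four compositions, yield, ignition loss, glass mass, totals) starting from the weights on 2097 t of glass as set out in either problem or answer.
Per-material ignition loss:
  Albite: 1145 × 0.01290 = 14.77 t
  Witherite: 353.7 × 0.2224 = 78.66 t
  Sand: 376.1 × 0.002000 = 0.7522 t
  Calcined alumina: 318.0 × 0.004000 = 1.272 t
Total LOI = 95.46 t
Glass = batch − LOI = 2193 − 95.46 = 2097 t

LOI loss = 95.46 t; glass = 2097 t; yield = 95.65%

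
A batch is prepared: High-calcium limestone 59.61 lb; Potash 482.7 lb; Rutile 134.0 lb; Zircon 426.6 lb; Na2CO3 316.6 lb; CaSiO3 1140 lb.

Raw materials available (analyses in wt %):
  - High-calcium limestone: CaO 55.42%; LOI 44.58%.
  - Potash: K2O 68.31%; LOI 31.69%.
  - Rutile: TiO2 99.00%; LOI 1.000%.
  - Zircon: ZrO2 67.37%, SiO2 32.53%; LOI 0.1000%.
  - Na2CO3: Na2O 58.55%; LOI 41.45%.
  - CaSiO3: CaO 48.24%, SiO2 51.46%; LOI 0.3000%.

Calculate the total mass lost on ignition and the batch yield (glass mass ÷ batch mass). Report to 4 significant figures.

The intermediate values are shown, rounded to four significant digits, when written out; each numeric step runs at full float precision from first step to last; each reported value includes exactly one rounding; all derived quantities (six oxide percentages, totals, LOI, glass mass, the yield) are recomputed from the weighed amounts at 2244 lb of glass in full precision exactly as shown in the problem or the answer.
Loss on ignition, line by line:
  High-calcium limestone: 59.61 × 0.4458 = 26.57 lb
  Potash: 482.7 × 0.3169 = 153.0 lb
  Rutile: 134.0 × 0.01000 = 1.340 lb
  Zircon: 426.6 × 0.001000 = 0.4266 lb
  Na2CO3: 316.6 × 0.4145 = 131.2 lb
  CaSiO3: 1140 × 0.003000 = 3.420 lb
Total LOI = 316.0 lb
Glass = batch − LOI = 2560 − 316.0 = 2244 lb

LOI loss = 316.0 lb; glass = 2244 lb; yield = 87.66%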